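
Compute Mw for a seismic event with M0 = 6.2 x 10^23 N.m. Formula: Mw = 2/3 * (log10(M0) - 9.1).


log10(M0) = log10(6.2 x 10^23) = 23.7924
Mw = 2/3 * (23.7924 - 9.1)
= 2/3 * 14.6924
= 9.79

9.79


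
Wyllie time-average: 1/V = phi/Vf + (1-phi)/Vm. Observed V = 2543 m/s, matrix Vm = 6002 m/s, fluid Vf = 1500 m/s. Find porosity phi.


1/V - 1/Vm = 1/2543 - 1/6002 = 0.00022663
1/Vf - 1/Vm = 1/1500 - 1/6002 = 0.00050006
phi = 0.00022663 / 0.00050006 = 0.4532

0.4532


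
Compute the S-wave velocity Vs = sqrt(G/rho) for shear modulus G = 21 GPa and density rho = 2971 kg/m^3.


Convert G to Pa: G = 21e9 Pa
Compute G/rho = 21e9 / 2971 = 7068327.1626
Vs = sqrt(7068327.1626) = 2658.63 m/s

2658.63


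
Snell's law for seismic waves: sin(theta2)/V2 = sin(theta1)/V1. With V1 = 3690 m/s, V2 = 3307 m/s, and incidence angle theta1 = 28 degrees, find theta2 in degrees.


sin(theta1) = sin(28 deg) = 0.469472
sin(theta2) = V2/V1 * sin(theta1) = 3307/3690 * 0.469472 = 0.420743
theta2 = arcsin(0.420743) = 24.8815 degrees

24.8815


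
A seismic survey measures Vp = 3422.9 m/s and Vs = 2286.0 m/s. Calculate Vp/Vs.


Vp/Vs = 3422.9 / 2286.0
= 1.4973

1.4973


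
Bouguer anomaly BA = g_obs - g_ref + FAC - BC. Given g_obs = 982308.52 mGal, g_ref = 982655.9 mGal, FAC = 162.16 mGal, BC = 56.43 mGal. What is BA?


BA = g_obs - g_ref + FAC - BC
= 982308.52 - 982655.9 + 162.16 - 56.43
= -241.65 mGal

-241.65


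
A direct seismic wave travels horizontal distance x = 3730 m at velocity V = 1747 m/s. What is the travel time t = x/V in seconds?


t = x / V
= 3730 / 1747
= 2.1351 s

2.1351


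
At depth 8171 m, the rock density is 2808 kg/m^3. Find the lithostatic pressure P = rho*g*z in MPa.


P = rho * g * z / 1e6
= 2808 * 9.81 * 8171 / 1e6
= 225082288.08 / 1e6
= 225.0823 MPa

225.0823


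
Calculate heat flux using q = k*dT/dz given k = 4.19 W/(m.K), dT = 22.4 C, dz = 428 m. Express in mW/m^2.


q = k * dT / dz * 1000
= 4.19 * 22.4 / 428 * 1000
= 0.21929 * 1000
= 219.2897 mW/m^2

219.2897


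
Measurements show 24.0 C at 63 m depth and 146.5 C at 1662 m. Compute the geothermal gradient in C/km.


dT = 146.5 - 24.0 = 122.5 C
dz = 1662 - 63 = 1599 m
gradient = dT/dz * 1000 = 122.5/1599 * 1000 = 76.6104 C/km

76.6104


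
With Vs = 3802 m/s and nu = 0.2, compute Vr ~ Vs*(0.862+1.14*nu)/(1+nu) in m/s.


Numerator factor = 0.862 + 1.14*0.2 = 1.09
Denominator = 1 + 0.2 = 1.2
Vr = 3802 * 1.09 / 1.2 = 3453.48 m/s

3453.48


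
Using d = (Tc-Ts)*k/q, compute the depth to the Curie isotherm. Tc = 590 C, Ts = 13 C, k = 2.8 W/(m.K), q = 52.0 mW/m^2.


T_Curie - T_surf = 590 - 13 = 577 C
Convert q to W/m^2: 52.0 mW/m^2 = 0.052 W/m^2
d = 577 * 2.8 / 0.052 = 31069.23 m

31069.23


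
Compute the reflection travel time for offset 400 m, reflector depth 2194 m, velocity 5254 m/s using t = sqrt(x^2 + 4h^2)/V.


x^2 + 4h^2 = 400^2 + 4*2194^2 = 160000 + 19254544 = 19414544
sqrt(19414544) = 4406.1938
t = 4406.1938 / 5254 = 0.8386 s

0.8386


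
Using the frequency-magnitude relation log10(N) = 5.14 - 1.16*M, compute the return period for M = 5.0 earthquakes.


log10(N) = 5.14 - 1.16*5.0 = -0.66
N = 10^-0.66 = 0.218776
T = 1/N = 1/0.218776 = 4.5709 years

4.5709


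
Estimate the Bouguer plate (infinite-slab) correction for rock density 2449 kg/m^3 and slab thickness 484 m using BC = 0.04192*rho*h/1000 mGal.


BC = 0.04192 * rho * h / 1000
= 0.04192 * 2449 * 484 / 1000
= 49.6884 mGal

49.6884


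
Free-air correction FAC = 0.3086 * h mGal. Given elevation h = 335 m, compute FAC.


FAC = 0.3086 * h
= 0.3086 * 335
= 103.381 mGal

103.381


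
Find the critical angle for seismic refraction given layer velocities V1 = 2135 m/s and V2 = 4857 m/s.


V1/V2 = 2135/4857 = 0.439572
theta_c = arcsin(0.439572) = 26.0766 degrees

26.0766


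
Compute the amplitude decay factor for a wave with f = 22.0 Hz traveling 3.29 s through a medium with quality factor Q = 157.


pi*f*t/Q = pi*22.0*3.29/157 = 1.448334
A/A0 = exp(-1.448334) = 0.234961

0.234961


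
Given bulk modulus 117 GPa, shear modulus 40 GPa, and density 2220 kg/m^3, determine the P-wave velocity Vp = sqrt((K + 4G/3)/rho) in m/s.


First compute the effective modulus:
K + 4G/3 = 117e9 + 4*40e9/3 = 170333333333.33 Pa
Then divide by density:
170333333333.33 / 2220 = 76726726.7267 Pa/(kg/m^3)
Take the square root:
Vp = sqrt(76726726.7267) = 8759.38 m/s

8759.38


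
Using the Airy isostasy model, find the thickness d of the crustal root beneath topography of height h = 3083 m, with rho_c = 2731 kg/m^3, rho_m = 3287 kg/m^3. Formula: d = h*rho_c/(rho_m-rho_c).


rho_m - rho_c = 3287 - 2731 = 556
d = 3083 * 2731 / 556
= 8419673 / 556
= 15143.3 m

15143.3


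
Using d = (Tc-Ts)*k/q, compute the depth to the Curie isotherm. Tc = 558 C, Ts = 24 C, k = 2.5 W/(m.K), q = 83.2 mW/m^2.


T_Curie - T_surf = 558 - 24 = 534 C
Convert q to W/m^2: 83.2 mW/m^2 = 0.0832 W/m^2
d = 534 * 2.5 / 0.0832 = 16045.67 m

16045.67


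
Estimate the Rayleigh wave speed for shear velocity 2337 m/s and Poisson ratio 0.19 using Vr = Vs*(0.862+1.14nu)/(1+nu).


Numerator factor = 0.862 + 1.14*0.19 = 1.0786
Denominator = 1 + 0.19 = 1.19
Vr = 2337 * 1.0786 / 1.19 = 2118.23 m/s

2118.23


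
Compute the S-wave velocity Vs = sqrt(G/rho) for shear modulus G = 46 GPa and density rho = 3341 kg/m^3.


Convert G to Pa: G = 46e9 Pa
Compute G/rho = 46e9 / 3341 = 13768332.8345
Vs = sqrt(13768332.8345) = 3710.57 m/s

3710.57


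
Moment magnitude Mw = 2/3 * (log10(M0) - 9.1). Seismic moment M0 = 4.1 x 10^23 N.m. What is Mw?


log10(M0) = log10(4.1 x 10^23) = 23.6128
Mw = 2/3 * (23.6128 - 9.1)
= 2/3 * 14.5128
= 9.68

9.68


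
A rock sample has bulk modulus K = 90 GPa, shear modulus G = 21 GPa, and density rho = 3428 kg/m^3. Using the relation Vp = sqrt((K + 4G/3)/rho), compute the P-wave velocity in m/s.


First compute the effective modulus:
K + 4G/3 = 90e9 + 4*21e9/3 = 118000000000.0 Pa
Then divide by density:
118000000000.0 / 3428 = 34422403.734 Pa/(kg/m^3)
Take the square root:
Vp = sqrt(34422403.734) = 5867.06 m/s

5867.06


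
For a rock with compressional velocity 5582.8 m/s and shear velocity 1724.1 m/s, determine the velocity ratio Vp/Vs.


Vp/Vs = 5582.8 / 1724.1
= 3.2381

3.2381


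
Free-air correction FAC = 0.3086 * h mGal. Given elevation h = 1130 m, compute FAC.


FAC = 0.3086 * h
= 0.3086 * 1130
= 348.718 mGal

348.718


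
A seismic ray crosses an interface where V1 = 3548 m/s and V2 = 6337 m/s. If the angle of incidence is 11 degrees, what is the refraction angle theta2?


sin(theta1) = sin(11 deg) = 0.190809
sin(theta2) = V2/V1 * sin(theta1) = 6337/3548 * 0.190809 = 0.340799
theta2 = arcsin(0.340799) = 19.9256 degrees

19.9256


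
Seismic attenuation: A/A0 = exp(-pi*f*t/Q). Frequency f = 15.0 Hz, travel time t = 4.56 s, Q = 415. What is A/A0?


pi*f*t/Q = pi*15.0*4.56/415 = 0.517795
A/A0 = exp(-0.517795) = 0.595833

0.595833


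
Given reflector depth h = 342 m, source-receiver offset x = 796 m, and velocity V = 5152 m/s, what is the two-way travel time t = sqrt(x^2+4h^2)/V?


x^2 + 4h^2 = 796^2 + 4*342^2 = 633616 + 467856 = 1101472
sqrt(1101472) = 1049.5104
t = 1049.5104 / 5152 = 0.2037 s

0.2037


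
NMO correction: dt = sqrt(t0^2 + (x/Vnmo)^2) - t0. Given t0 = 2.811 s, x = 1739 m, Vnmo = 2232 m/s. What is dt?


x/Vnmo = 1739/2232 = 0.779122
(x/Vnmo)^2 = 0.607031
t0^2 = 7.901721
sqrt(7.901721 + 0.607031) = 2.916976
dt = 2.916976 - 2.811 = 0.105976

0.105976


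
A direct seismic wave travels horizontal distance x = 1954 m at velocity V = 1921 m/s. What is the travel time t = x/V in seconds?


t = x / V
= 1954 / 1921
= 1.0172 s

1.0172


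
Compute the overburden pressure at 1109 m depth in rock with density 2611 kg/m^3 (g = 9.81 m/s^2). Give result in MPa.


P = rho * g * z / 1e6
= 2611 * 9.81 * 1109 / 1e6
= 28405826.19 / 1e6
= 28.4058 MPa

28.4058


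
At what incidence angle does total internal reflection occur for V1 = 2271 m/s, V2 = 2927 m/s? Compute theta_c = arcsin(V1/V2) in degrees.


V1/V2 = 2271/2927 = 0.77588
theta_c = arcsin(0.77588) = 50.8849 degrees

50.8849


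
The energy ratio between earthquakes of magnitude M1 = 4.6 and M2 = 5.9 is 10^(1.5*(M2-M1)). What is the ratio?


M2 - M1 = 5.9 - 4.6 = 1.3
1.5 * 1.3 = 1.95
ratio = 10^1.95 = 89.13

89.13


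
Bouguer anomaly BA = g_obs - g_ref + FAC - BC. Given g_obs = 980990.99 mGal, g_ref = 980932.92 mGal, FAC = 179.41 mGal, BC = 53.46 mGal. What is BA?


BA = g_obs - g_ref + FAC - BC
= 980990.99 - 980932.92 + 179.41 - 53.46
= 184.02 mGal

184.02


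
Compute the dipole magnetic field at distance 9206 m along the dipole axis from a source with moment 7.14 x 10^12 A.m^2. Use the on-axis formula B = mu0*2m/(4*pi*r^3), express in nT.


m = 7.14 x 10^12 = 7140000000000 A.m^2
2m = 14280000000000 A.m^2
r^3 = 9206^3 = 780212513816
B = (4pi*10^-7) * 14280000000000 / (4*pi * 780212513816) * 1e9
= 17944777.237305 / 9804439606572.68 * 1e9
= 1830.2706 nT

1830.2706


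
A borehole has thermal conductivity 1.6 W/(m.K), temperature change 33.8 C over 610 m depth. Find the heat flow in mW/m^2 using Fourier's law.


q = k * dT / dz * 1000
= 1.6 * 33.8 / 610 * 1000
= 0.088656 * 1000
= 88.6557 mW/m^2

88.6557


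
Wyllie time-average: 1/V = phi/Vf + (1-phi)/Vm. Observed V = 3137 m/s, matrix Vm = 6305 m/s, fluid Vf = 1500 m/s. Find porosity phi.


1/V - 1/Vm = 1/3137 - 1/6305 = 0.00016017
1/Vf - 1/Vm = 1/1500 - 1/6305 = 0.00050806
phi = 0.00016017 / 0.00050806 = 0.3153

0.3153


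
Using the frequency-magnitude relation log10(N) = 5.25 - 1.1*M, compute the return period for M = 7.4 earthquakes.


log10(N) = 5.25 - 1.1*7.4 = -2.89
N = 10^-2.89 = 0.001288
T = 1/N = 1/0.001288 = 776.2471 years

776.2471


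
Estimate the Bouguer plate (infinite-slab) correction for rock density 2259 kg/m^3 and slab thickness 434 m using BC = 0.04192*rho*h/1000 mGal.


BC = 0.04192 * rho * h / 1000
= 0.04192 * 2259 * 434 / 1000
= 41.0986 mGal

41.0986


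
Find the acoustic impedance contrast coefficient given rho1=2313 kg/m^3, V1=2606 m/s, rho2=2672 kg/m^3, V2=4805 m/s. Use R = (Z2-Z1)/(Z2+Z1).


Z1 = 2313 * 2606 = 6027678
Z2 = 2672 * 4805 = 12838960
R = (12838960 - 6027678) / (12838960 + 6027678) = 6811282 / 18866638 = 0.361

0.361


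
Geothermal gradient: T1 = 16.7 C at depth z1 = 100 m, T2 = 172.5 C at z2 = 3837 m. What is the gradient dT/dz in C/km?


dT = 172.5 - 16.7 = 155.8 C
dz = 3837 - 100 = 3737 m
gradient = dT/dz * 1000 = 155.8/3737 * 1000 = 41.6912 C/km

41.6912


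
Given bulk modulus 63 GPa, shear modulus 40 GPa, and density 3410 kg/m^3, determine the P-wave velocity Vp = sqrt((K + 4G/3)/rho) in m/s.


First compute the effective modulus:
K + 4G/3 = 63e9 + 4*40e9/3 = 116333333333.33 Pa
Then divide by density:
116333333333.33 / 3410 = 34115347.0186 Pa/(kg/m^3)
Take the square root:
Vp = sqrt(34115347.0186) = 5840.83 m/s

5840.83


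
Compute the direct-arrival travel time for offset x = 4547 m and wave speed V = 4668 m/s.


t = x / V
= 4547 / 4668
= 0.9741 s

0.9741


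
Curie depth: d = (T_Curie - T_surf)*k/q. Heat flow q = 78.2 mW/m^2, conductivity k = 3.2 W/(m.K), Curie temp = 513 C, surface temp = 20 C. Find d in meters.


T_Curie - T_surf = 513 - 20 = 493 C
Convert q to W/m^2: 78.2 mW/m^2 = 0.0782 W/m^2
d = 493 * 3.2 / 0.0782 = 20173.91 m

20173.91


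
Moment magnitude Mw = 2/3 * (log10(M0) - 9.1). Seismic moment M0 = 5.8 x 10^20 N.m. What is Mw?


log10(M0) = log10(5.8 x 10^20) = 20.7634
Mw = 2/3 * (20.7634 - 9.1)
= 2/3 * 11.6634
= 7.78

7.78


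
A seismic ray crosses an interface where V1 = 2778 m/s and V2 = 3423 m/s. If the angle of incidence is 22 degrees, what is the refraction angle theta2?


sin(theta1) = sin(22 deg) = 0.374607
sin(theta2) = V2/V1 * sin(theta1) = 3423/2778 * 0.374607 = 0.461583
theta2 = arcsin(0.461583) = 27.4893 degrees

27.4893


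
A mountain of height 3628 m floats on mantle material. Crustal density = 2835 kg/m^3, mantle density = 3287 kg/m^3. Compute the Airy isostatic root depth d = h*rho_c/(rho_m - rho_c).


rho_m - rho_c = 3287 - 2835 = 452
d = 3628 * 2835 / 452
= 10285380 / 452
= 22755.27 m

22755.27


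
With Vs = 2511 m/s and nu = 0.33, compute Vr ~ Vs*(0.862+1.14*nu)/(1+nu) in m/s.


Numerator factor = 0.862 + 1.14*0.33 = 1.2382
Denominator = 1 + 0.33 = 1.33
Vr = 2511 * 1.2382 / 1.33 = 2337.68 m/s

2337.68


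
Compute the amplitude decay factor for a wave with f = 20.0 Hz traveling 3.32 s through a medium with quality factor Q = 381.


pi*f*t/Q = pi*20.0*3.32/381 = 0.547511
A/A0 = exp(-0.547511) = 0.578388

0.578388


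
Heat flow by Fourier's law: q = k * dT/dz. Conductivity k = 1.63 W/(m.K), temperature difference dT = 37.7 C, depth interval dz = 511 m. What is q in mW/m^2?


q = k * dT / dz * 1000
= 1.63 * 37.7 / 511 * 1000
= 0.120256 * 1000
= 120.2564 mW/m^2

120.2564


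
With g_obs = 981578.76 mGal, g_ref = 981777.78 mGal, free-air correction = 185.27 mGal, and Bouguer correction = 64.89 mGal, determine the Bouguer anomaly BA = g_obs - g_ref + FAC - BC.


BA = g_obs - g_ref + FAC - BC
= 981578.76 - 981777.78 + 185.27 - 64.89
= -78.64 mGal

-78.64


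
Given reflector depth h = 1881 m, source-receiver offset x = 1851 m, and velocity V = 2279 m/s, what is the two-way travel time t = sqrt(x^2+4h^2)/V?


x^2 + 4h^2 = 1851^2 + 4*1881^2 = 3426201 + 14152644 = 17578845
sqrt(17578845) = 4192.7133
t = 4192.7133 / 2279 = 1.8397 s

1.8397


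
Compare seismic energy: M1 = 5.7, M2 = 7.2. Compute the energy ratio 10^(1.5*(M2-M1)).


M2 - M1 = 7.2 - 5.7 = 1.5
1.5 * 1.5 = 2.25
ratio = 10^2.25 = 177.83

177.83


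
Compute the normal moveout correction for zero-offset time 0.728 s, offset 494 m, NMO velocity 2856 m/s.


x/Vnmo = 494/2856 = 0.172969
(x/Vnmo)^2 = 0.029918
t0^2 = 0.529984
sqrt(0.529984 + 0.029918) = 0.748266
dt = 0.748266 - 0.728 = 0.020266

0.020266


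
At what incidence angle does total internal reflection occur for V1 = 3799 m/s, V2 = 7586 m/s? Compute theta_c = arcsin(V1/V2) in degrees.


V1/V2 = 3799/7586 = 0.500791
theta_c = arcsin(0.500791) = 30.0523 degrees

30.0523


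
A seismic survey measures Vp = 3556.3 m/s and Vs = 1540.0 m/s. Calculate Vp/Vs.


Vp/Vs = 3556.3 / 1540.0
= 2.3093

2.3093


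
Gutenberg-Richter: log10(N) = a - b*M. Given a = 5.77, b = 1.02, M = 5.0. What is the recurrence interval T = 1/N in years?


log10(N) = 5.77 - 1.02*5.0 = 0.67
N = 10^0.67 = 4.677351
T = 1/N = 1/4.677351 = 0.2138 years

0.2138


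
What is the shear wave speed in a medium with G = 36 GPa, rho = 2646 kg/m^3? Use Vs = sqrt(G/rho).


Convert G to Pa: G = 36e9 Pa
Compute G/rho = 36e9 / 2646 = 13605442.1769
Vs = sqrt(13605442.1769) = 3688.56 m/s

3688.56


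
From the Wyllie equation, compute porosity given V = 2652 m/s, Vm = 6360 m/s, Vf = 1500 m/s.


1/V - 1/Vm = 1/2652 - 1/6360 = 0.00021984
1/Vf - 1/Vm = 1/1500 - 1/6360 = 0.00050943
phi = 0.00021984 / 0.00050943 = 0.4315

0.4315


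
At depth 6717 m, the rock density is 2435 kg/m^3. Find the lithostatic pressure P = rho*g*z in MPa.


P = rho * g * z / 1e6
= 2435 * 9.81 * 6717 / 1e6
= 160451329.95 / 1e6
= 160.4513 MPa

160.4513


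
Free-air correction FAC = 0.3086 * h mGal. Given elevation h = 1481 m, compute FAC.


FAC = 0.3086 * h
= 0.3086 * 1481
= 457.0366 mGal

457.0366


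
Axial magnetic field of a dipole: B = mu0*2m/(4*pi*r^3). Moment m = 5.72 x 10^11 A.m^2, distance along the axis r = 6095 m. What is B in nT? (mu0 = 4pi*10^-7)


m = 5.72 x 10^11 = 572000000000 A.m^2
2m = 1144000000000 A.m^2
r^3 = 6095^3 = 226423307375
B = (4pi*10^-7) * 1144000000000 / (4*pi * 226423307375) * 1e9
= 1437592.798283 / 2845319196203.21 * 1e9
= 505.2483 nT

505.2483


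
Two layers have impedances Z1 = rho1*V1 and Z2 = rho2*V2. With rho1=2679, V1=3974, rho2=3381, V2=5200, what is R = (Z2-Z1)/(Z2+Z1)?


Z1 = 2679 * 3974 = 10646346
Z2 = 3381 * 5200 = 17581200
R = (17581200 - 10646346) / (17581200 + 10646346) = 6934854 / 28227546 = 0.2457

0.2457


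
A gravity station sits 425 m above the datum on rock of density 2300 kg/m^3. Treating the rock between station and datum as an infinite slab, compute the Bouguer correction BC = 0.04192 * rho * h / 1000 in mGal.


BC = 0.04192 * rho * h / 1000
= 0.04192 * 2300 * 425 / 1000
= 40.9768 mGal

40.9768


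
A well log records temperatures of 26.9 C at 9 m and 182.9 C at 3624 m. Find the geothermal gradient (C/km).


dT = 182.9 - 26.9 = 156.0 C
dz = 3624 - 9 = 3615 m
gradient = dT/dz * 1000 = 156.0/3615 * 1000 = 43.1535 C/km

43.1535


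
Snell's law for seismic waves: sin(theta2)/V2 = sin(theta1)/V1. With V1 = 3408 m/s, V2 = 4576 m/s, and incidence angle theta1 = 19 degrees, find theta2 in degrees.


sin(theta1) = sin(19 deg) = 0.325568
sin(theta2) = V2/V1 * sin(theta1) = 4576/3408 * 0.325568 = 0.437148
theta2 = arcsin(0.437148) = 25.922 degrees

25.922


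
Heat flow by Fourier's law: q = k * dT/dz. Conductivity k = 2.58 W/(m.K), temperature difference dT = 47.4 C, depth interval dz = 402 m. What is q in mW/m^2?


q = k * dT / dz * 1000
= 2.58 * 47.4 / 402 * 1000
= 0.304209 * 1000
= 304.209 mW/m^2

304.209


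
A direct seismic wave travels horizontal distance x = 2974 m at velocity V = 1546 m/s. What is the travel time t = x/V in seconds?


t = x / V
= 2974 / 1546
= 1.9237 s

1.9237


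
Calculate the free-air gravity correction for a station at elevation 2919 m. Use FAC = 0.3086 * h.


FAC = 0.3086 * h
= 0.3086 * 2919
= 900.8034 mGal

900.8034


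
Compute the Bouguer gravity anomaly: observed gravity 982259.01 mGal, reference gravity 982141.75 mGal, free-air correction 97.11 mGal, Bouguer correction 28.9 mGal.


BA = g_obs - g_ref + FAC - BC
= 982259.01 - 982141.75 + 97.11 - 28.9
= 185.47 mGal

185.47


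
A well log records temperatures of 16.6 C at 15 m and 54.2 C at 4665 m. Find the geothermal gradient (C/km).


dT = 54.2 - 16.6 = 37.6 C
dz = 4665 - 15 = 4650 m
gradient = dT/dz * 1000 = 37.6/4650 * 1000 = 8.086 C/km

8.086


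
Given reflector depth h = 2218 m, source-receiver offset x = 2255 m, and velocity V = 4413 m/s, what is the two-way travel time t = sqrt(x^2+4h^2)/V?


x^2 + 4h^2 = 2255^2 + 4*2218^2 = 5085025 + 19678096 = 24763121
sqrt(24763121) = 4976.2557
t = 4976.2557 / 4413 = 1.1276 s

1.1276


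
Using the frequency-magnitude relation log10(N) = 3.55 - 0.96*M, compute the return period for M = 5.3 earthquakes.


log10(N) = 3.55 - 0.96*5.3 = -1.538
N = 10^-1.538 = 0.028973
T = 1/N = 1/0.028973 = 34.5144 years

34.5144


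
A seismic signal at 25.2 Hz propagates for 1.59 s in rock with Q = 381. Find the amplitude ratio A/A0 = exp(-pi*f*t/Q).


pi*f*t/Q = pi*25.2*1.59/381 = 0.330387
A/A0 = exp(-0.330387) = 0.718646

0.718646


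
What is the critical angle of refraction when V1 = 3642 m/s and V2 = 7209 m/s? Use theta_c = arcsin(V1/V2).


V1/V2 = 3642/7209 = 0.505202
theta_c = arcsin(0.505202) = 30.3448 degrees

30.3448


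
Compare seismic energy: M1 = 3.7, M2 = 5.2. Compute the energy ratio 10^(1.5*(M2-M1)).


M2 - M1 = 5.2 - 3.7 = 1.5
1.5 * 1.5 = 2.25
ratio = 10^2.25 = 177.83

177.83


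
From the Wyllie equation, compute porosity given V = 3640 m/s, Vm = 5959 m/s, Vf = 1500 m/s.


1/V - 1/Vm = 1/3640 - 1/5959 = 0.00010691
1/Vf - 1/Vm = 1/1500 - 1/5959 = 0.00049885
phi = 0.00010691 / 0.00049885 = 0.2143

0.2143


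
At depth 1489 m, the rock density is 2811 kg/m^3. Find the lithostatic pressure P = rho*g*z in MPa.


P = rho * g * z / 1e6
= 2811 * 9.81 * 1489 / 1e6
= 41060529.99 / 1e6
= 41.0605 MPa

41.0605


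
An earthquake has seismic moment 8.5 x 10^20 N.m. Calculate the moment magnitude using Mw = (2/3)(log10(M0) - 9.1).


log10(M0) = log10(8.5 x 10^20) = 20.9294
Mw = 2/3 * (20.9294 - 9.1)
= 2/3 * 11.8294
= 7.89

7.89


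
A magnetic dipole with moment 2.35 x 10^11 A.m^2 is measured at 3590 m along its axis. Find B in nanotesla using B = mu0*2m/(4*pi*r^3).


m = 2.35 x 10^11 = 235000000000 A.m^2
2m = 470000000000 A.m^2
r^3 = 3590^3 = 46268279000
B = (4pi*10^-7) * 470000000000 / (4*pi * 46268279000) * 1e9
= 590619.418875 / 581424341602.57 * 1e9
= 1015.8147 nT

1015.8147


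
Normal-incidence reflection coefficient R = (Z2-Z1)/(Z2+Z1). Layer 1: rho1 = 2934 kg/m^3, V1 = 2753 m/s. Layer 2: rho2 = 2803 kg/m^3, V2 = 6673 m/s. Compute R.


Z1 = 2934 * 2753 = 8077302
Z2 = 2803 * 6673 = 18704419
R = (18704419 - 8077302) / (18704419 + 8077302) = 10627117 / 26781721 = 0.3968

0.3968


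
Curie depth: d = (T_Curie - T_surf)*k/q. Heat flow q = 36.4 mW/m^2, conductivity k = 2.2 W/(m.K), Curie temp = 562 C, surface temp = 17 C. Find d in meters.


T_Curie - T_surf = 562 - 17 = 545 C
Convert q to W/m^2: 36.4 mW/m^2 = 0.0364 W/m^2
d = 545 * 2.2 / 0.0364 = 32939.56 m

32939.56


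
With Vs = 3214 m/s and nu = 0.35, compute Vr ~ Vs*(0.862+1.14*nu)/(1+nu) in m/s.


Numerator factor = 0.862 + 1.14*0.35 = 1.261
Denominator = 1 + 0.35 = 1.35
Vr = 3214 * 1.261 / 1.35 = 3002.11 m/s

3002.11


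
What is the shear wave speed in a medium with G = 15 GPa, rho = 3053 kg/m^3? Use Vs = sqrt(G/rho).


Convert G to Pa: G = 15e9 Pa
Compute G/rho = 15e9 / 3053 = 4913200.131
Vs = sqrt(4913200.131) = 2216.57 m/s

2216.57


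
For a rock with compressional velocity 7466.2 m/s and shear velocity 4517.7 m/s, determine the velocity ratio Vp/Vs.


Vp/Vs = 7466.2 / 4517.7
= 1.6527

1.6527


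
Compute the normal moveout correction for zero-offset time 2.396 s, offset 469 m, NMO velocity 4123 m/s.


x/Vnmo = 469/4123 = 0.113752
(x/Vnmo)^2 = 0.01294
t0^2 = 5.740816
sqrt(5.740816 + 0.01294) = 2.398699
dt = 2.398699 - 2.396 = 0.002699

0.002699


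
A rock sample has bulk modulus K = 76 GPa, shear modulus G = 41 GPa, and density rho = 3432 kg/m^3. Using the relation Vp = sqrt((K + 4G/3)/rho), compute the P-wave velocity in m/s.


First compute the effective modulus:
K + 4G/3 = 76e9 + 4*41e9/3 = 130666666666.67 Pa
Then divide by density:
130666666666.67 / 3432 = 38073038.073 Pa/(kg/m^3)
Take the square root:
Vp = sqrt(38073038.073) = 6170.34 m/s

6170.34


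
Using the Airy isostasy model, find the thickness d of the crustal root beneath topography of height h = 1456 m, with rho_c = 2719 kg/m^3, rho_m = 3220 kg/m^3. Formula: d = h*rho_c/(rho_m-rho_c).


rho_m - rho_c = 3220 - 2719 = 501
d = 1456 * 2719 / 501
= 3958864 / 501
= 7901.92 m

7901.92


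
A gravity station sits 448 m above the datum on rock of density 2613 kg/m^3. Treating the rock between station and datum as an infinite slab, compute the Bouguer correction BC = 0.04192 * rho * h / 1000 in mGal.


BC = 0.04192 * rho * h / 1000
= 0.04192 * 2613 * 448 / 1000
= 49.0726 mGal

49.0726


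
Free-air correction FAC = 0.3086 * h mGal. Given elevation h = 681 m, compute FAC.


FAC = 0.3086 * h
= 0.3086 * 681
= 210.1566 mGal

210.1566


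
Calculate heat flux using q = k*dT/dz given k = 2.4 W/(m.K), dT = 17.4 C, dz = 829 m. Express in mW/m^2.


q = k * dT / dz * 1000
= 2.4 * 17.4 / 829 * 1000
= 0.050374 * 1000
= 50.3739 mW/m^2

50.3739


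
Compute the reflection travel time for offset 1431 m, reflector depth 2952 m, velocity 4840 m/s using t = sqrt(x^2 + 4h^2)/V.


x^2 + 4h^2 = 1431^2 + 4*2952^2 = 2047761 + 34857216 = 36904977
sqrt(36904977) = 6074.9467
t = 6074.9467 / 4840 = 1.2552 s

1.2552


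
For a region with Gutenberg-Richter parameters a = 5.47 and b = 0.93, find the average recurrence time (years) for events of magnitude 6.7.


log10(N) = 5.47 - 0.93*6.7 = -0.761
N = 10^-0.761 = 0.17338
T = 1/N = 1/0.17338 = 5.7677 years

5.7677


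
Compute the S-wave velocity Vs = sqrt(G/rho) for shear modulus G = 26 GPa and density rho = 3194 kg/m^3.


Convert G to Pa: G = 26e9 Pa
Compute G/rho = 26e9 / 3194 = 8140262.9931
Vs = sqrt(8140262.9931) = 2853.11 m/s

2853.11


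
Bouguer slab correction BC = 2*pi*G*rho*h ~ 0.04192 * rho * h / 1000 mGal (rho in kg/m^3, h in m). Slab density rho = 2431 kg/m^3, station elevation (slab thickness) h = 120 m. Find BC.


BC = 0.04192 * rho * h / 1000
= 0.04192 * 2431 * 120 / 1000
= 12.2289 mGal

12.2289


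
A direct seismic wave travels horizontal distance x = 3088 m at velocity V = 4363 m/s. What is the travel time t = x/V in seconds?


t = x / V
= 3088 / 4363
= 0.7078 s

0.7078


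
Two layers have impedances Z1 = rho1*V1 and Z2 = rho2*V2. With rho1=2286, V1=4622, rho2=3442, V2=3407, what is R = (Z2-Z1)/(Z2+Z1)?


Z1 = 2286 * 4622 = 10565892
Z2 = 3442 * 3407 = 11726894
R = (11726894 - 10565892) / (11726894 + 10565892) = 1161002 / 22292786 = 0.0521

0.0521


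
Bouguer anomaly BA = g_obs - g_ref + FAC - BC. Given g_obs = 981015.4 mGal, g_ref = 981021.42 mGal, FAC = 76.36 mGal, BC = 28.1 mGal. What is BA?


BA = g_obs - g_ref + FAC - BC
= 981015.4 - 981021.42 + 76.36 - 28.1
= 42.24 mGal

42.24


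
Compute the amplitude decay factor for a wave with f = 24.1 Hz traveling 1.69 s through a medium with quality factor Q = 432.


pi*f*t/Q = pi*24.1*1.69/432 = 0.29619
A/A0 = exp(-0.29619) = 0.743646

0.743646


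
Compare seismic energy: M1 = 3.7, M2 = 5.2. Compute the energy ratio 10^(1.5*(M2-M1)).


M2 - M1 = 5.2 - 3.7 = 1.5
1.5 * 1.5 = 2.25
ratio = 10^2.25 = 177.83

177.83


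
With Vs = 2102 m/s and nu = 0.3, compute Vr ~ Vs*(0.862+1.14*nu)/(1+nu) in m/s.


Numerator factor = 0.862 + 1.14*0.3 = 1.204
Denominator = 1 + 0.3 = 1.3
Vr = 2102 * 1.204 / 1.3 = 1946.78 m/s

1946.78


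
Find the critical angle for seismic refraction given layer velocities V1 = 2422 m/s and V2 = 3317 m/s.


V1/V2 = 2422/3317 = 0.730178
theta_c = arcsin(0.730178) = 46.9013 degrees

46.9013


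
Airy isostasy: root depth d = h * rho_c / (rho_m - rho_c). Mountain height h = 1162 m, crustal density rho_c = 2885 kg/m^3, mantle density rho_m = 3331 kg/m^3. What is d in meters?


rho_m - rho_c = 3331 - 2885 = 446
d = 1162 * 2885 / 446
= 3352370 / 446
= 7516.52 m

7516.52


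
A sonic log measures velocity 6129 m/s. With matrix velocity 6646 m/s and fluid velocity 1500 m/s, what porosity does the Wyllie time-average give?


1/V - 1/Vm = 1/6129 - 1/6646 = 1.269e-05
1/Vf - 1/Vm = 1/1500 - 1/6646 = 0.0005162
phi = 1.269e-05 / 0.0005162 = 0.0246

0.0246


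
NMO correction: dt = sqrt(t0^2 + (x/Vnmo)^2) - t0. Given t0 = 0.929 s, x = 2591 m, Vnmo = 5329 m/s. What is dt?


x/Vnmo = 2591/5329 = 0.486208
(x/Vnmo)^2 = 0.236398
t0^2 = 0.863041
sqrt(0.863041 + 0.236398) = 1.048541
dt = 1.048541 - 0.929 = 0.119541

0.119541


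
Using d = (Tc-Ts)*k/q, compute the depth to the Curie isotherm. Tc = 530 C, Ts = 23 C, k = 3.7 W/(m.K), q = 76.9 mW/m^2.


T_Curie - T_surf = 530 - 23 = 507 C
Convert q to W/m^2: 76.9 mW/m^2 = 0.0769 W/m^2
d = 507 * 3.7 / 0.0769 = 24394.02 m

24394.02


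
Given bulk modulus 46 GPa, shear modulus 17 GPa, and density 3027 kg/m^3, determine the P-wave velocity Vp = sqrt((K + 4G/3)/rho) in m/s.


First compute the effective modulus:
K + 4G/3 = 46e9 + 4*17e9/3 = 68666666666.67 Pa
Then divide by density:
68666666666.67 / 3027 = 22684726.3517 Pa/(kg/m^3)
Take the square root:
Vp = sqrt(22684726.3517) = 4762.85 m/s

4762.85


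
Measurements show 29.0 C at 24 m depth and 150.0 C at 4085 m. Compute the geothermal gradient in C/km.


dT = 150.0 - 29.0 = 121.0 C
dz = 4085 - 24 = 4061 m
gradient = dT/dz * 1000 = 121.0/4061 * 1000 = 29.7956 C/km

29.7956


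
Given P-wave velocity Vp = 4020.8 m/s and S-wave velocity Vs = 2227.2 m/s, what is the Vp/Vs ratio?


Vp/Vs = 4020.8 / 2227.2
= 1.8053

1.8053


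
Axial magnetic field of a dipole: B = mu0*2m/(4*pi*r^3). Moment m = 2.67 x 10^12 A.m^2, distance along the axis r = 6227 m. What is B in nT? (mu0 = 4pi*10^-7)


m = 2.67 x 10^12 = 2670000000000 A.m^2
2m = 5340000000000 A.m^2
r^3 = 6227^3 = 241455219083
B = (4pi*10^-7) * 5340000000000 / (4*pi * 241455219083) * 1e9
= 6710441.908068 / 3034215769768.27 * 1e9
= 2211.5902 nT

2211.5902


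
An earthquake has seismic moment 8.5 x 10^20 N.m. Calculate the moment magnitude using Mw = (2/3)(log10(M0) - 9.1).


log10(M0) = log10(8.5 x 10^20) = 20.9294
Mw = 2/3 * (20.9294 - 9.1)
= 2/3 * 11.8294
= 7.89

7.89


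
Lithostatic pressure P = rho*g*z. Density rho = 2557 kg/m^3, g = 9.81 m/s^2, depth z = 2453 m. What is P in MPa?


P = rho * g * z / 1e6
= 2557 * 9.81 * 2453 / 1e6
= 61531469.01 / 1e6
= 61.5315 MPa

61.5315


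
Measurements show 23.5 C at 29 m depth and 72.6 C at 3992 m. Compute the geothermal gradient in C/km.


dT = 72.6 - 23.5 = 49.1 C
dz = 3992 - 29 = 3963 m
gradient = dT/dz * 1000 = 49.1/3963 * 1000 = 12.3896 C/km

12.3896


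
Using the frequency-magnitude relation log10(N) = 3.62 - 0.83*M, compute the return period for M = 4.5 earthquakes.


log10(N) = 3.62 - 0.83*4.5 = -0.115
N = 10^-0.115 = 0.767361
T = 1/N = 1/0.767361 = 1.3032 years

1.3032


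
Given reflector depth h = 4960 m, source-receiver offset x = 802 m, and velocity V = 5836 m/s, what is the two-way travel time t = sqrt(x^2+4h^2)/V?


x^2 + 4h^2 = 802^2 + 4*4960^2 = 643204 + 98406400 = 99049604
sqrt(99049604) = 9952.3668
t = 9952.3668 / 5836 = 1.7053 s

1.7053


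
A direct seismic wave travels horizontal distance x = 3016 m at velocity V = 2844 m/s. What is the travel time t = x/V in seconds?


t = x / V
= 3016 / 2844
= 1.0605 s

1.0605


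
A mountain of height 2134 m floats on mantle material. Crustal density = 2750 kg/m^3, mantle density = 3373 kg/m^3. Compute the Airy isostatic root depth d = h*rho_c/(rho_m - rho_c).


rho_m - rho_c = 3373 - 2750 = 623
d = 2134 * 2750 / 623
= 5868500 / 623
= 9419.74 m

9419.74


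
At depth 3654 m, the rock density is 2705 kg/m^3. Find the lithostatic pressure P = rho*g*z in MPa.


P = rho * g * z / 1e6
= 2705 * 9.81 * 3654 / 1e6
= 96962726.7 / 1e6
= 96.9627 MPa

96.9627


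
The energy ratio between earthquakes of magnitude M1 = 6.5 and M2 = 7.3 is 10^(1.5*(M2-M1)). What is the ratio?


M2 - M1 = 7.3 - 6.5 = 0.8
1.5 * 0.8 = 1.2
ratio = 10^1.2 = 15.85

15.85


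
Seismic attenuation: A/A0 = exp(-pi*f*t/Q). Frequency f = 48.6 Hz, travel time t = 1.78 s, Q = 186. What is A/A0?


pi*f*t/Q = pi*48.6*1.78/186 = 1.461145
A/A0 = exp(-1.461145) = 0.231971

0.231971


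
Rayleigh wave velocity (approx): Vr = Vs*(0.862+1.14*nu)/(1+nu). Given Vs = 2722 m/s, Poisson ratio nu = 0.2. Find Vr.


Numerator factor = 0.862 + 1.14*0.2 = 1.09
Denominator = 1 + 0.2 = 1.2
Vr = 2722 * 1.09 / 1.2 = 2472.48 m/s

2472.48


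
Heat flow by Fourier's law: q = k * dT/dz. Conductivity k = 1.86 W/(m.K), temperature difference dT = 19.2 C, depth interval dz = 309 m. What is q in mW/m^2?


q = k * dT / dz * 1000
= 1.86 * 19.2 / 309 * 1000
= 0.115573 * 1000
= 115.5728 mW/m^2

115.5728


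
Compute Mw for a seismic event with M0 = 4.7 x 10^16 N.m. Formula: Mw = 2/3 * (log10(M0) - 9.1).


log10(M0) = log10(4.7 x 10^16) = 16.6721
Mw = 2/3 * (16.6721 - 9.1)
= 2/3 * 7.5721
= 5.05

5.05


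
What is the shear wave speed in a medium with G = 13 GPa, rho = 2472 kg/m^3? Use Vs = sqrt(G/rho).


Convert G to Pa: G = 13e9 Pa
Compute G/rho = 13e9 / 2472 = 5258899.6764
Vs = sqrt(5258899.6764) = 2293.23 m/s

2293.23


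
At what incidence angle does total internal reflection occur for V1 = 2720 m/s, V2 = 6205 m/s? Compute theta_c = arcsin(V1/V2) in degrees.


V1/V2 = 2720/6205 = 0.438356
theta_c = arcsin(0.438356) = 25.999 degrees

25.999


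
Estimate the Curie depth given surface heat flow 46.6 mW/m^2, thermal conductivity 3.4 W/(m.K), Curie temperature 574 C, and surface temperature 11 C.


T_Curie - T_surf = 574 - 11 = 563 C
Convert q to W/m^2: 46.6 mW/m^2 = 0.0466 W/m^2
d = 563 * 3.4 / 0.0466 = 41077.25 m

41077.25


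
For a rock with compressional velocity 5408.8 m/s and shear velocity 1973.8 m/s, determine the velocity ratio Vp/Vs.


Vp/Vs = 5408.8 / 1973.8
= 2.7403

2.7403


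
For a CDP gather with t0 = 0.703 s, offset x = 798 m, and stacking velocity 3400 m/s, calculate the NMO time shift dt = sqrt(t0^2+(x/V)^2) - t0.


x/Vnmo = 798/3400 = 0.234706
(x/Vnmo)^2 = 0.055087
t0^2 = 0.494209
sqrt(0.494209 + 0.055087) = 0.741145
dt = 0.741145 - 0.703 = 0.038145

0.038145


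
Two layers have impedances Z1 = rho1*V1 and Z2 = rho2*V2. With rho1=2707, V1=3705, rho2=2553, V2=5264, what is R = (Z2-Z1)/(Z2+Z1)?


Z1 = 2707 * 3705 = 10029435
Z2 = 2553 * 5264 = 13438992
R = (13438992 - 10029435) / (13438992 + 10029435) = 3409557 / 23468427 = 0.1453

0.1453


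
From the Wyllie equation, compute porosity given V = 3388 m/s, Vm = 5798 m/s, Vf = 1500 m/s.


1/V - 1/Vm = 1/3388 - 1/5798 = 0.00012269
1/Vf - 1/Vm = 1/1500 - 1/5798 = 0.00049419
phi = 0.00012269 / 0.00049419 = 0.2483

0.2483


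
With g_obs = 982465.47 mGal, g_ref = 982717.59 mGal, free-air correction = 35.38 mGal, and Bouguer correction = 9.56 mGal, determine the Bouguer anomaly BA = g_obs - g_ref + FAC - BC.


BA = g_obs - g_ref + FAC - BC
= 982465.47 - 982717.59 + 35.38 - 9.56
= -226.3 mGal

-226.3


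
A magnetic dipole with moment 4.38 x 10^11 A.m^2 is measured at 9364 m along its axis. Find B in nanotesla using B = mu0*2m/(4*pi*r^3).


m = 4.38 x 10^11 = 438000000000 A.m^2
2m = 876000000000 A.m^2
r^3 = 9364^3 = 821077620544
B = (4pi*10^-7) * 876000000000 / (4*pi * 821077620544) * 1e9
= 1100814.065818 / 10317965682912.07 * 1e9
= 106.6891 nT

106.6891


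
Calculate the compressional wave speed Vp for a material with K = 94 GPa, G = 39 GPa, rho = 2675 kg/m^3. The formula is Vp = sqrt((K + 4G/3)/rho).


First compute the effective modulus:
K + 4G/3 = 94e9 + 4*39e9/3 = 146000000000.0 Pa
Then divide by density:
146000000000.0 / 2675 = 54579439.2523 Pa/(kg/m^3)
Take the square root:
Vp = sqrt(54579439.2523) = 7387.79 m/s

7387.79


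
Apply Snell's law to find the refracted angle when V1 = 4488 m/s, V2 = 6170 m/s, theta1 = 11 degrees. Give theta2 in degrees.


sin(theta1) = sin(11 deg) = 0.190809
sin(theta2) = V2/V1 * sin(theta1) = 6170/4488 * 0.190809 = 0.26232
theta2 = arcsin(0.26232) = 15.2078 degrees

15.2078


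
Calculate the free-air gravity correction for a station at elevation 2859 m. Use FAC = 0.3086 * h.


FAC = 0.3086 * h
= 0.3086 * 2859
= 882.2874 mGal

882.2874


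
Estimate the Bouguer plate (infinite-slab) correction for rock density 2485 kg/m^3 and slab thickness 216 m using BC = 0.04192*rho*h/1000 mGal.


BC = 0.04192 * rho * h / 1000
= 0.04192 * 2485 * 216 / 1000
= 22.501 mGal

22.501


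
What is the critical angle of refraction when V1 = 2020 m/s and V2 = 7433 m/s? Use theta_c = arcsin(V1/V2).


V1/V2 = 2020/7433 = 0.271761
theta_c = arcsin(0.271761) = 15.7691 degrees

15.7691


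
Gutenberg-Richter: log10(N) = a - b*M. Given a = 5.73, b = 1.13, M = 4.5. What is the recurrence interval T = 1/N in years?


log10(N) = 5.73 - 1.13*4.5 = 0.645
N = 10^0.645 = 4.415704
T = 1/N = 1/4.415704 = 0.2265 years

0.2265


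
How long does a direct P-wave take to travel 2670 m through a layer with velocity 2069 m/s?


t = x / V
= 2670 / 2069
= 1.2905 s

1.2905


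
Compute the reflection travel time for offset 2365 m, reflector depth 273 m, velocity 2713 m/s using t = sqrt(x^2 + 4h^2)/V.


x^2 + 4h^2 = 2365^2 + 4*273^2 = 5593225 + 298116 = 5891341
sqrt(5891341) = 2427.2085
t = 2427.2085 / 2713 = 0.8947 s

0.8947


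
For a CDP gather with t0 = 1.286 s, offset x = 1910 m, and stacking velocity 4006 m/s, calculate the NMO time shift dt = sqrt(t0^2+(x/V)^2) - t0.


x/Vnmo = 1910/4006 = 0.476785
(x/Vnmo)^2 = 0.227324
t0^2 = 1.653796
sqrt(1.653796 + 0.227324) = 1.371539
dt = 1.371539 - 1.286 = 0.085539

0.085539


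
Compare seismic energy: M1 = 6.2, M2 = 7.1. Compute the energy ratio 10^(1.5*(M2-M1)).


M2 - M1 = 7.1 - 6.2 = 0.9
1.5 * 0.9 = 1.35
ratio = 10^1.35 = 22.39

22.39


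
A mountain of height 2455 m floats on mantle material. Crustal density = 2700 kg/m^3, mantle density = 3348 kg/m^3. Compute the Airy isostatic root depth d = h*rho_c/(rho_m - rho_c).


rho_m - rho_c = 3348 - 2700 = 648
d = 2455 * 2700 / 648
= 6628500 / 648
= 10229.17 m

10229.17


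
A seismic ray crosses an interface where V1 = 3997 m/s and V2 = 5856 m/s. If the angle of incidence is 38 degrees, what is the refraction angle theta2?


sin(theta1) = sin(38 deg) = 0.615661
sin(theta2) = V2/V1 * sin(theta1) = 5856/3997 * 0.615661 = 0.902005
theta2 = arcsin(0.902005) = 64.4229 degrees

64.4229


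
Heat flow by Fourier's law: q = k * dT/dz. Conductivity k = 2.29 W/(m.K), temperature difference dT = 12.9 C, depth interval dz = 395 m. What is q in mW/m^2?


q = k * dT / dz * 1000
= 2.29 * 12.9 / 395 * 1000
= 0.074787 * 1000
= 74.7873 mW/m^2

74.7873


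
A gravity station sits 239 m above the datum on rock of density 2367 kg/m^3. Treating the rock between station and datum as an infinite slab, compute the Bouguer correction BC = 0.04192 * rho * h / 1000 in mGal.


BC = 0.04192 * rho * h / 1000
= 0.04192 * 2367 * 239 / 1000
= 23.7147 mGal

23.7147


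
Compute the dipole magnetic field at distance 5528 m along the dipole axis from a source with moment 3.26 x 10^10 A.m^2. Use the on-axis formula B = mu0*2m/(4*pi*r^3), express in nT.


m = 3.26 x 10^10 = 32600000000 A.m^2
2m = 65200000000 A.m^2
r^3 = 5528^3 = 168928957952
B = (4pi*10^-7) * 65200000000 / (4*pi * 168928957952) * 1e9
= 81932.736406 / 2122823893122.33 * 1e9
= 38.5961 nT

38.5961


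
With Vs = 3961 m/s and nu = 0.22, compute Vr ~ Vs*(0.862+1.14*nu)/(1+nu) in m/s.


Numerator factor = 0.862 + 1.14*0.22 = 1.1128
Denominator = 1 + 0.22 = 1.22
Vr = 3961 * 1.1128 / 1.22 = 3612.95 m/s

3612.95


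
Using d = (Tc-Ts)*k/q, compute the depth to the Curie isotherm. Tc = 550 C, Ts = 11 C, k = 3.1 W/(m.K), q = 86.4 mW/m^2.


T_Curie - T_surf = 550 - 11 = 539 C
Convert q to W/m^2: 86.4 mW/m^2 = 0.0864 W/m^2
d = 539 * 3.1 / 0.0864 = 19339.12 m

19339.12


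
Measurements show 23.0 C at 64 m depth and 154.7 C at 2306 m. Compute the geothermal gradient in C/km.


dT = 154.7 - 23.0 = 131.7 C
dz = 2306 - 64 = 2242 m
gradient = dT/dz * 1000 = 131.7/2242 * 1000 = 58.7422 C/km

58.7422


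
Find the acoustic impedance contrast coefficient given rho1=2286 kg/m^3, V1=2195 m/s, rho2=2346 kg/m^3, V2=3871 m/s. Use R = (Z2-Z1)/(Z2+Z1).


Z1 = 2286 * 2195 = 5017770
Z2 = 2346 * 3871 = 9081366
R = (9081366 - 5017770) / (9081366 + 5017770) = 4063596 / 14099136 = 0.2882

0.2882


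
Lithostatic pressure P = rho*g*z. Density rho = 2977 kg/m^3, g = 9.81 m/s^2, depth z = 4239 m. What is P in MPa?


P = rho * g * z / 1e6
= 2977 * 9.81 * 4239 / 1e6
= 123797324.43 / 1e6
= 123.7973 MPa

123.7973


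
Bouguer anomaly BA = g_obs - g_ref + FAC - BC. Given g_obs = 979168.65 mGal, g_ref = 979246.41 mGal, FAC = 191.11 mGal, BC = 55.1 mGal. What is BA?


BA = g_obs - g_ref + FAC - BC
= 979168.65 - 979246.41 + 191.11 - 55.1
= 58.25 mGal

58.25


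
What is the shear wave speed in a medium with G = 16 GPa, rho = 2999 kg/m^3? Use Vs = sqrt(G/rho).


Convert G to Pa: G = 16e9 Pa
Compute G/rho = 16e9 / 2999 = 5335111.7039
Vs = sqrt(5335111.7039) = 2309.79 m/s

2309.79


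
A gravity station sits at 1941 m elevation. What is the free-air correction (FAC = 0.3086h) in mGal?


FAC = 0.3086 * h
= 0.3086 * 1941
= 598.9926 mGal

598.9926


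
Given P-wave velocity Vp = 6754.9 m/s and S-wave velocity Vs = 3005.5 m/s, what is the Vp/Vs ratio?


Vp/Vs = 6754.9 / 3005.5
= 2.2475

2.2475


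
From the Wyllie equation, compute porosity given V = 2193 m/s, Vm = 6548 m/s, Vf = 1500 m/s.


1/V - 1/Vm = 1/2193 - 1/6548 = 0.00030328
1/Vf - 1/Vm = 1/1500 - 1/6548 = 0.00051395
phi = 0.00030328 / 0.00051395 = 0.5901

0.5901


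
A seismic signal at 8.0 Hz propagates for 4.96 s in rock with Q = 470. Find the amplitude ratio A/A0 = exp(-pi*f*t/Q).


pi*f*t/Q = pi*8.0*4.96/470 = 0.265231
A/A0 = exp(-0.265231) = 0.767029

0.767029
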